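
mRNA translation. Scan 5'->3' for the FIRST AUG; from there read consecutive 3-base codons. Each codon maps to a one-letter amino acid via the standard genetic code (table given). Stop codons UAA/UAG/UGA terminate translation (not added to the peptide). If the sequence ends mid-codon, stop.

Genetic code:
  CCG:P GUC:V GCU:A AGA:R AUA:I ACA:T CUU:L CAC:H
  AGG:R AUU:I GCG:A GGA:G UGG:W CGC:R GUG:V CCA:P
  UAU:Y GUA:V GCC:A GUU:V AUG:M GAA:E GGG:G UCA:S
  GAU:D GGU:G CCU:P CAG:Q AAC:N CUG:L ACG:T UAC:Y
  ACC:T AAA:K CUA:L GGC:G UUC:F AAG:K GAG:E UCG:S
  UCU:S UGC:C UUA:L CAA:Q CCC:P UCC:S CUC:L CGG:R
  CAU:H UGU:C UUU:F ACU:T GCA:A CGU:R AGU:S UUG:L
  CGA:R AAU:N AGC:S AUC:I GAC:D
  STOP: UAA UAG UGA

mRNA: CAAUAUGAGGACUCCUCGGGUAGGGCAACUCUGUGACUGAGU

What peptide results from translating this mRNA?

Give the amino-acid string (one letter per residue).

start AUG at pos 4
pos 4: AUG -> M; peptide=M
pos 7: AGG -> R; peptide=MR
pos 10: ACU -> T; peptide=MRT
pos 13: CCU -> P; peptide=MRTP
pos 16: CGG -> R; peptide=MRTPR
pos 19: GUA -> V; peptide=MRTPRV
pos 22: GGG -> G; peptide=MRTPRVG
pos 25: CAA -> Q; peptide=MRTPRVGQ
pos 28: CUC -> L; peptide=MRTPRVGQL
pos 31: UGU -> C; peptide=MRTPRVGQLC
pos 34: GAC -> D; peptide=MRTPRVGQLCD
pos 37: UGA -> STOP

Answer: MRTPRVGQLCD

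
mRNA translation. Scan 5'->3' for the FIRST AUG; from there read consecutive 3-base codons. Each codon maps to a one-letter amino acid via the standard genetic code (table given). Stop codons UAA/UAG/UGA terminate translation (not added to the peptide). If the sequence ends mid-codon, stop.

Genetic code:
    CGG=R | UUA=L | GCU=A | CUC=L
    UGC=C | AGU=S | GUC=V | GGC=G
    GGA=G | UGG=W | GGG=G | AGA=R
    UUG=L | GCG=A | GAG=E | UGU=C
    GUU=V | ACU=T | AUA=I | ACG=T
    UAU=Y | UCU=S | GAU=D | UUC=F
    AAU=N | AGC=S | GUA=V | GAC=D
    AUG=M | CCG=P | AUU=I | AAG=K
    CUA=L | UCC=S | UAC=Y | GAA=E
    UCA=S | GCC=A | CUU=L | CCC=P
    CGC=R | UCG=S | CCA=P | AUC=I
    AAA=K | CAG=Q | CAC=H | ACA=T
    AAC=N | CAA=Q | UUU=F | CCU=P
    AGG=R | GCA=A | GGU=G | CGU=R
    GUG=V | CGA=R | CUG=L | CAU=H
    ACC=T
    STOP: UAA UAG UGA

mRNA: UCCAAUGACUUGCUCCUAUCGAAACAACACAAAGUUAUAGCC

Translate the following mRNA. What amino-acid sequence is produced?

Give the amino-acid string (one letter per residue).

start AUG at pos 4
pos 4: AUG -> M; peptide=M
pos 7: ACU -> T; peptide=MT
pos 10: UGC -> C; peptide=MTC
pos 13: UCC -> S; peptide=MTCS
pos 16: UAU -> Y; peptide=MTCSY
pos 19: CGA -> R; peptide=MTCSYR
pos 22: AAC -> N; peptide=MTCSYRN
pos 25: AAC -> N; peptide=MTCSYRNN
pos 28: ACA -> T; peptide=MTCSYRNNT
pos 31: AAG -> K; peptide=MTCSYRNNTK
pos 34: UUA -> L; peptide=MTCSYRNNTKL
pos 37: UAG -> STOP

Answer: MTCSYRNNTKL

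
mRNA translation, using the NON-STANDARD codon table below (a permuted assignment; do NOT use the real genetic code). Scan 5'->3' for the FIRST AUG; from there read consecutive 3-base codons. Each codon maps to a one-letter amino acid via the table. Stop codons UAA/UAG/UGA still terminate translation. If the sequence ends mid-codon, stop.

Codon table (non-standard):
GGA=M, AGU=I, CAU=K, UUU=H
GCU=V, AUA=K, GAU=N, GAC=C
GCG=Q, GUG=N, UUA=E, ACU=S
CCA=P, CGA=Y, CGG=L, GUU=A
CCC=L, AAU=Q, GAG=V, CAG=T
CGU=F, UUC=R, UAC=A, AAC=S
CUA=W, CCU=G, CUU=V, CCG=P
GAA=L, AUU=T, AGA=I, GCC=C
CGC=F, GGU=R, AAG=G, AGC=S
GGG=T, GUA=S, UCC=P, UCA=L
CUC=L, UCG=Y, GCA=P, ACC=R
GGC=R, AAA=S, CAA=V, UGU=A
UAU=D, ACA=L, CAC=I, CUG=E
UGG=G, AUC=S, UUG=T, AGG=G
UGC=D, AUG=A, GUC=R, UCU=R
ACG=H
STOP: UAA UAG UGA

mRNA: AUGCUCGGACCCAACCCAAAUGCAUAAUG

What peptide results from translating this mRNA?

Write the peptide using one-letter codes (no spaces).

start AUG at pos 0
pos 0: AUG -> A; peptide=A
pos 3: CUC -> L; peptide=AL
pos 6: GGA -> M; peptide=ALM
pos 9: CCC -> L; peptide=ALML
pos 12: AAC -> S; peptide=ALMLS
pos 15: CCA -> P; peptide=ALMLSP
pos 18: AAU -> Q; peptide=ALMLSPQ
pos 21: GCA -> P; peptide=ALMLSPQP
pos 24: UAA -> STOP

Answer: ALMLSPQP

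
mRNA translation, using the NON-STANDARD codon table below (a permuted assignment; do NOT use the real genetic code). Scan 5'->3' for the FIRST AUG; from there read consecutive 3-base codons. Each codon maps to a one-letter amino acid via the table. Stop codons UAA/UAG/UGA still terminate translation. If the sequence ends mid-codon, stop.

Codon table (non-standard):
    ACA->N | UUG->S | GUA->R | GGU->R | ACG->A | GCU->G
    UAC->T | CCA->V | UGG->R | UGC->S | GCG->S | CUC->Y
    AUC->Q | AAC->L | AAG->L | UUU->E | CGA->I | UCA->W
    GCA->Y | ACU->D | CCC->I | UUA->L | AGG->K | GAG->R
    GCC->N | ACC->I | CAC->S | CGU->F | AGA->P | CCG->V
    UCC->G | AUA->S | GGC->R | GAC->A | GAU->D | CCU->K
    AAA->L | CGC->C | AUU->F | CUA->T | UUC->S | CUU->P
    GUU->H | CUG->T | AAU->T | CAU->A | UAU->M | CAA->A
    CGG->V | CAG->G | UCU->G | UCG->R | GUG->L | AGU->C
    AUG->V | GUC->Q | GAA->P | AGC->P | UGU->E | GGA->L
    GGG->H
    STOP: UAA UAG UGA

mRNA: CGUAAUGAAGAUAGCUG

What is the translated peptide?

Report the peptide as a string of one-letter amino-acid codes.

Answer: VLSG

Derivation:
start AUG at pos 4
pos 4: AUG -> V; peptide=V
pos 7: AAG -> L; peptide=VL
pos 10: AUA -> S; peptide=VLS
pos 13: GCU -> G; peptide=VLSG
pos 16: only 1 nt remain (<3), stop (end of mRNA)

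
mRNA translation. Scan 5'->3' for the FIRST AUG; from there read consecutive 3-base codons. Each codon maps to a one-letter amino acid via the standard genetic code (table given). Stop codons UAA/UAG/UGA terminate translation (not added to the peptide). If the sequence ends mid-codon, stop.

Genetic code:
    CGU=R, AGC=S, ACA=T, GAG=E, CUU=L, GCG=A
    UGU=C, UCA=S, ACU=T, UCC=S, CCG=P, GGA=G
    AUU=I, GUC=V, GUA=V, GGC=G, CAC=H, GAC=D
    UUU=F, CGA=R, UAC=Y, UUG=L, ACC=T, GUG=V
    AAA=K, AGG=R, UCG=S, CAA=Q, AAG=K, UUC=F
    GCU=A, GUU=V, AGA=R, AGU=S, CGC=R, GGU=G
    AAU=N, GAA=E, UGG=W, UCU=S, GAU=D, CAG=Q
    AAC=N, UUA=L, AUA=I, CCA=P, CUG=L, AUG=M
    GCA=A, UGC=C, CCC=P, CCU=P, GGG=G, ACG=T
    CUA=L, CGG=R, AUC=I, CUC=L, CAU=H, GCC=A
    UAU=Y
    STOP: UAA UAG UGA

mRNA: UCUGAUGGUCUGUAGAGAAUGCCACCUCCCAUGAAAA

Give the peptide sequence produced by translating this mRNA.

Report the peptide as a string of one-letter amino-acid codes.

Answer: MVCRECHLP

Derivation:
start AUG at pos 4
pos 4: AUG -> M; peptide=M
pos 7: GUC -> V; peptide=MV
pos 10: UGU -> C; peptide=MVC
pos 13: AGA -> R; peptide=MVCR
pos 16: GAA -> E; peptide=MVCRE
pos 19: UGC -> C; peptide=MVCREC
pos 22: CAC -> H; peptide=MVCRECH
pos 25: CUC -> L; peptide=MVCRECHL
pos 28: CCA -> P; peptide=MVCRECHLP
pos 31: UGA -> STOP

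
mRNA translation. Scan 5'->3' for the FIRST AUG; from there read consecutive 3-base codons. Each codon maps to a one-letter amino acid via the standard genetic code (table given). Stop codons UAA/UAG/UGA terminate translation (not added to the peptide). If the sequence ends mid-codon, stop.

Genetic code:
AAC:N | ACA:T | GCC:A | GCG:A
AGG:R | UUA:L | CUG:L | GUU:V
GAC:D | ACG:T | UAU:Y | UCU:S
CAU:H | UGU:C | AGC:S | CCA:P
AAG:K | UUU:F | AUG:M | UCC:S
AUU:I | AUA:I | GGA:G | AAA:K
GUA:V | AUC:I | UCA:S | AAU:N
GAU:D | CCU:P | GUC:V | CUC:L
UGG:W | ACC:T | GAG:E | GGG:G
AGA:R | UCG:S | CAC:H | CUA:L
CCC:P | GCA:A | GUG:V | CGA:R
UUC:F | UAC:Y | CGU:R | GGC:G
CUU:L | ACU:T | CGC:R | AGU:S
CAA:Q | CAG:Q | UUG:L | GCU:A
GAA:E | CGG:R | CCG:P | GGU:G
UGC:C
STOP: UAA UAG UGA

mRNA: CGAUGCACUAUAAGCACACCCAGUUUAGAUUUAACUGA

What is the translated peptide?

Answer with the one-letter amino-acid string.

Answer: MHYKHTQFRFN

Derivation:
start AUG at pos 2
pos 2: AUG -> M; peptide=M
pos 5: CAC -> H; peptide=MH
pos 8: UAU -> Y; peptide=MHY
pos 11: AAG -> K; peptide=MHYK
pos 14: CAC -> H; peptide=MHYKH
pos 17: ACC -> T; peptide=MHYKHT
pos 20: CAG -> Q; peptide=MHYKHTQ
pos 23: UUU -> F; peptide=MHYKHTQF
pos 26: AGA -> R; peptide=MHYKHTQFR
pos 29: UUU -> F; peptide=MHYKHTQFRF
pos 32: AAC -> N; peptide=MHYKHTQFRFN
pos 35: UGA -> STOP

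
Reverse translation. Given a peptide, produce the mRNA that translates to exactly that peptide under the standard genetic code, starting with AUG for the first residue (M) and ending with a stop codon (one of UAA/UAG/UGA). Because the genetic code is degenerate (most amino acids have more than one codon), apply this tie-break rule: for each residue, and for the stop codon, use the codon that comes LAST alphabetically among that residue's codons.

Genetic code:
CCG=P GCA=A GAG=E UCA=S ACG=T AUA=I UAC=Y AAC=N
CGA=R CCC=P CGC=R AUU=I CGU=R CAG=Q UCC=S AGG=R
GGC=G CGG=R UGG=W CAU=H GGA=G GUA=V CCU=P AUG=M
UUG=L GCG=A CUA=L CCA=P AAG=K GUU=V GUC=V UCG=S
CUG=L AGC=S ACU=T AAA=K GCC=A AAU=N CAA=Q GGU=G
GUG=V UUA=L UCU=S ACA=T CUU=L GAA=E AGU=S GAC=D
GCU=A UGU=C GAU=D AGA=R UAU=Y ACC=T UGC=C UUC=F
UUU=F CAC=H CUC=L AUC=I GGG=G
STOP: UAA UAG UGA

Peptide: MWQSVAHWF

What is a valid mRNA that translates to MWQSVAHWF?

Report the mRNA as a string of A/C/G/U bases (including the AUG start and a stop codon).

residue 1: M -> AUG (start codon)
residue 2: W -> UGG (only codon)
residue 3: Q codons sorted = CAA,CAG -> pick last = CAG
residue 4: S codons sorted = AGC,AGU,UCA,UCC,UCG,UCU -> pick last = UCU
residue 5: V codons sorted = GUA,GUC,GUG,GUU -> pick last = GUU
residue 6: A codons sorted = GCA,GCC,GCG,GCU -> pick last = GCU
residue 7: H codons sorted = CAC,CAU -> pick last = CAU
residue 8: W -> UGG (only codon)
residue 9: F codons sorted = UUC,UUU -> pick last = UUU
terminator: stop codons sorted = UAA,UAG,UGA -> pick last = UGA

Answer: mRNA: AUGUGGCAGUCUGUUGCUCAUUGGUUUUGA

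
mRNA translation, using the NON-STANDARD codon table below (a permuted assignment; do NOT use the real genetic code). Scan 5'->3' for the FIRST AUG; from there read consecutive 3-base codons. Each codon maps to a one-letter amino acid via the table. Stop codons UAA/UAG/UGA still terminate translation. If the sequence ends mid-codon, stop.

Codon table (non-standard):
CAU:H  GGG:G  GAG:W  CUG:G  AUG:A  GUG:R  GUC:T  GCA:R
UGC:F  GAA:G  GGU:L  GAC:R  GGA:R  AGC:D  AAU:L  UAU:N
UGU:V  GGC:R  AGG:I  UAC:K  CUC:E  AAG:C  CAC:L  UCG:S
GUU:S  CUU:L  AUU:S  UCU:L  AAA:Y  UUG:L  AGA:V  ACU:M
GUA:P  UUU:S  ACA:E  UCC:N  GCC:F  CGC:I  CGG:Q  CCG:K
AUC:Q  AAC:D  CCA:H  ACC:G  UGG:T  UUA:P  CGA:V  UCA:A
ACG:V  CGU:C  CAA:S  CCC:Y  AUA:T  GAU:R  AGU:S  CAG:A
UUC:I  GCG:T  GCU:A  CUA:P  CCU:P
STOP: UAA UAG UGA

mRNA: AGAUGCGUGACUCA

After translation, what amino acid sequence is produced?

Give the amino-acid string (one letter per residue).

start AUG at pos 2
pos 2: AUG -> A; peptide=A
pos 5: CGU -> C; peptide=AC
pos 8: GAC -> R; peptide=ACR
pos 11: UCA -> A; peptide=ACRA
pos 14: only 0 nt remain (<3), stop (end of mRNA)

Answer: ACRA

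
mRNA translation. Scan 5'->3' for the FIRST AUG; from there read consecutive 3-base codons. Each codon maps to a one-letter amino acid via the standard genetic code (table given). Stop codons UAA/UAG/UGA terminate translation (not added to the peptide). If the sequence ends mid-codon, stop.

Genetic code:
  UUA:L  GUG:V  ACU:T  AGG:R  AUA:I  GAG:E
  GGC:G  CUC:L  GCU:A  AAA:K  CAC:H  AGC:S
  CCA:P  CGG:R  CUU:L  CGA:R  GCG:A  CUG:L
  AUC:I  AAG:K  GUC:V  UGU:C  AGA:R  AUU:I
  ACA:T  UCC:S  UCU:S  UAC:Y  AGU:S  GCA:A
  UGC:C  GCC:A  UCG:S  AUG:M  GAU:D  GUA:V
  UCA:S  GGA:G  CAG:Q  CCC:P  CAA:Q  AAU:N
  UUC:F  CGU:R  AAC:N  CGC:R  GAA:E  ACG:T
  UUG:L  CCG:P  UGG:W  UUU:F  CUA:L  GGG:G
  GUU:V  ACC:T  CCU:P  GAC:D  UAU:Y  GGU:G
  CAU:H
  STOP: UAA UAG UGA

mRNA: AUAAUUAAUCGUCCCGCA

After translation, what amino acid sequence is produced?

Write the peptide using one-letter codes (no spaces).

Answer: (empty: no AUG start codon)

Derivation:
no AUG start codon found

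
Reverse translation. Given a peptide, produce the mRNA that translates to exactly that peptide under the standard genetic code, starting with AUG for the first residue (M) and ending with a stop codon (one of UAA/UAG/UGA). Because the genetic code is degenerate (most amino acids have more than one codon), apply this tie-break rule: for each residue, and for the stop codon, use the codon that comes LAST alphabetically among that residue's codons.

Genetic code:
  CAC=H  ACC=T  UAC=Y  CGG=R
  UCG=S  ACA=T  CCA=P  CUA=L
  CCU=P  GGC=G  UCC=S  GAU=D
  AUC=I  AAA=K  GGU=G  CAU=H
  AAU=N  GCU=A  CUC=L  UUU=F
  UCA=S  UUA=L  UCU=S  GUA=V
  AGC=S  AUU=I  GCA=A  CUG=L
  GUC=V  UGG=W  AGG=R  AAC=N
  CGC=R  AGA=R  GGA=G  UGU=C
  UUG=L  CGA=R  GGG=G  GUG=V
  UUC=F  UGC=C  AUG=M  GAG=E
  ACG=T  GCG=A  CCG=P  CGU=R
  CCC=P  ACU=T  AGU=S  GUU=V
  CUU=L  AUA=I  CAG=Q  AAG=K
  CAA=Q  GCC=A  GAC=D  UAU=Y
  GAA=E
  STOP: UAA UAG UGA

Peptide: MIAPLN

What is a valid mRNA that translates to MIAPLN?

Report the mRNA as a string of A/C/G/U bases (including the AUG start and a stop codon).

residue 1: M -> AUG (start codon)
residue 2: I codons sorted = AUA,AUC,AUU -> pick last = AUU
residue 3: A codons sorted = GCA,GCC,GCG,GCU -> pick last = GCU
residue 4: P codons sorted = CCA,CCC,CCG,CCU -> pick last = CCU
residue 5: L codons sorted = CUA,CUC,CUG,CUU,UUA,UUG -> pick last = UUG
residue 6: N codons sorted = AAC,AAU -> pick last = AAU
terminator: stop codons sorted = UAA,UAG,UGA -> pick last = UGA

Answer: mRNA: AUGAUUGCUCCUUUGAAUUGA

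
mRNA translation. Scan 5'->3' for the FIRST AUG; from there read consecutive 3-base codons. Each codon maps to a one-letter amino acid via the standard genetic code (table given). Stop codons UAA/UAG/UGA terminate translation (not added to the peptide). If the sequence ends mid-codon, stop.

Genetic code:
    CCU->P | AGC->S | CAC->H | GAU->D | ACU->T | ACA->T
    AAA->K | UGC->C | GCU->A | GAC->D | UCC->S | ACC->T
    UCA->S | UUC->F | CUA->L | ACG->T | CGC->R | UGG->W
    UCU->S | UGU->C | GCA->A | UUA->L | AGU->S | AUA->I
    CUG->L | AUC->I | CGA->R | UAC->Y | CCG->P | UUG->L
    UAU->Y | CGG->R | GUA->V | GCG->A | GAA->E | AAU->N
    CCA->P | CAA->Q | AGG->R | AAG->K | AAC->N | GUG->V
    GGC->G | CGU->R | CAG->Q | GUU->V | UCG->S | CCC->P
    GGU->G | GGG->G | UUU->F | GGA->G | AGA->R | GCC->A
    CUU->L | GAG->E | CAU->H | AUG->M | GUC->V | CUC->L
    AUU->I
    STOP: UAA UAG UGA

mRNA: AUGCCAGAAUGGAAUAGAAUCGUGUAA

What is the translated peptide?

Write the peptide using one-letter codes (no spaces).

Answer: MPEWNRIV

Derivation:
start AUG at pos 0
pos 0: AUG -> M; peptide=M
pos 3: CCA -> P; peptide=MP
pos 6: GAA -> E; peptide=MPE
pos 9: UGG -> W; peptide=MPEW
pos 12: AAU -> N; peptide=MPEWN
pos 15: AGA -> R; peptide=MPEWNR
pos 18: AUC -> I; peptide=MPEWNRI
pos 21: GUG -> V; peptide=MPEWNRIV
pos 24: UAA -> STOP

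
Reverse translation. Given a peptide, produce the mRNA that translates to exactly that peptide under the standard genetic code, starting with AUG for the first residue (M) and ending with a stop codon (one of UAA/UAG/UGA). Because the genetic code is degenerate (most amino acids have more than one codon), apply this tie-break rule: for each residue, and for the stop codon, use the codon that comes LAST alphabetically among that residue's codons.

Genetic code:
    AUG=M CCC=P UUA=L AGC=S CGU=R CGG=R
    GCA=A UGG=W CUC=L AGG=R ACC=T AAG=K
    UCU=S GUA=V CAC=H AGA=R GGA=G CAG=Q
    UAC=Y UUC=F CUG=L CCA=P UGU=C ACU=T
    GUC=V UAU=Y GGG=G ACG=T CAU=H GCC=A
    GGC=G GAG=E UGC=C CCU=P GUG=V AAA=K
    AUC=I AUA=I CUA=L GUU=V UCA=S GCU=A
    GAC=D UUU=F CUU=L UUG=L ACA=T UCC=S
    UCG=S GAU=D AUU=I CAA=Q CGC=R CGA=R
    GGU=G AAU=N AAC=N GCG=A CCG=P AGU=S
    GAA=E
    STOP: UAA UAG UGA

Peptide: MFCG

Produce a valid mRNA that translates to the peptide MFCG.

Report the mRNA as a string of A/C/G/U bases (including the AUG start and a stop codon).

Answer: mRNA: AUGUUUUGUGGUUGA

Derivation:
residue 1: M -> AUG (start codon)
residue 2: F codons sorted = UUC,UUU -> pick last = UUU
residue 3: C codons sorted = UGC,UGU -> pick last = UGU
residue 4: G codons sorted = GGA,GGC,GGG,GGU -> pick last = GGU
terminator: stop codons sorted = UAA,UAG,UGA -> pick last = UGA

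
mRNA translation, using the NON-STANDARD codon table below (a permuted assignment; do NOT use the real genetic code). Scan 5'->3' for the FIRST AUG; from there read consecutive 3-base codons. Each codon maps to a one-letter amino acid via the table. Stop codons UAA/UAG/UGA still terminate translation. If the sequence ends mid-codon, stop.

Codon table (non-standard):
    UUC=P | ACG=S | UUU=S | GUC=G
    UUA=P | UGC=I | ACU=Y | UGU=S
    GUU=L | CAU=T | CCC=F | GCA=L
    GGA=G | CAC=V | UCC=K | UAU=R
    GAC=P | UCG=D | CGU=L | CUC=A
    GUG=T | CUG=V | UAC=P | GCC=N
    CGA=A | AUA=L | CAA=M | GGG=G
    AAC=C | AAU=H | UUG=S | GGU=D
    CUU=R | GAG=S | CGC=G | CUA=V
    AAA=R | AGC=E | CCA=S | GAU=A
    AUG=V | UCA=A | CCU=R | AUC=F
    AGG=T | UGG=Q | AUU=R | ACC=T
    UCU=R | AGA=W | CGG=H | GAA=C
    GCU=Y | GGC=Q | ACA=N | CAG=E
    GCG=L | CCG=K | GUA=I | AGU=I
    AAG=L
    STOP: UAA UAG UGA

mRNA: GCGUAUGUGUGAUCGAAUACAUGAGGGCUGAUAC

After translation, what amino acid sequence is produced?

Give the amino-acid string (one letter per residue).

start AUG at pos 4
pos 4: AUG -> V; peptide=V
pos 7: UGU -> S; peptide=VS
pos 10: GAU -> A; peptide=VSA
pos 13: CGA -> A; peptide=VSAA
pos 16: AUA -> L; peptide=VSAAL
pos 19: CAU -> T; peptide=VSAALT
pos 22: GAG -> S; peptide=VSAALTS
pos 25: GGC -> Q; peptide=VSAALTSQ
pos 28: UGA -> STOP

Answer: VSAALTSQ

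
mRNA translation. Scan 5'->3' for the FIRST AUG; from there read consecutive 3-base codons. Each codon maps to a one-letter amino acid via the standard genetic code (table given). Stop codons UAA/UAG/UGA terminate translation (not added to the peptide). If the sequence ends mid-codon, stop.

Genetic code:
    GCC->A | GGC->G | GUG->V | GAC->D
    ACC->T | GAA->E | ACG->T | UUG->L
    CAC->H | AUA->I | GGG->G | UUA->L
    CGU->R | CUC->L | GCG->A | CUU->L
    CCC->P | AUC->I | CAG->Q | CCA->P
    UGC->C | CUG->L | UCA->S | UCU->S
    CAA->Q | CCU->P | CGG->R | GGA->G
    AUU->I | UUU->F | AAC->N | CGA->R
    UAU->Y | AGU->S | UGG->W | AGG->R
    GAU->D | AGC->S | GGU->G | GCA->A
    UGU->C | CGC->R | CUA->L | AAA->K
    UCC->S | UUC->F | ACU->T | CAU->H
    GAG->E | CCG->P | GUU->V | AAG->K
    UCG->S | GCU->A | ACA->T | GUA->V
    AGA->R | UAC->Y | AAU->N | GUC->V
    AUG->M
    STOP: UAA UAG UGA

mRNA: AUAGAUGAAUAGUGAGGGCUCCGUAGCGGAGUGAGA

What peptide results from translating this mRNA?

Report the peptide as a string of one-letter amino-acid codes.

start AUG at pos 4
pos 4: AUG -> M; peptide=M
pos 7: AAU -> N; peptide=MN
pos 10: AGU -> S; peptide=MNS
pos 13: GAG -> E; peptide=MNSE
pos 16: GGC -> G; peptide=MNSEG
pos 19: UCC -> S; peptide=MNSEGS
pos 22: GUA -> V; peptide=MNSEGSV
pos 25: GCG -> A; peptide=MNSEGSVA
pos 28: GAG -> E; peptide=MNSEGSVAE
pos 31: UGA -> STOP

Answer: MNSEGSVAE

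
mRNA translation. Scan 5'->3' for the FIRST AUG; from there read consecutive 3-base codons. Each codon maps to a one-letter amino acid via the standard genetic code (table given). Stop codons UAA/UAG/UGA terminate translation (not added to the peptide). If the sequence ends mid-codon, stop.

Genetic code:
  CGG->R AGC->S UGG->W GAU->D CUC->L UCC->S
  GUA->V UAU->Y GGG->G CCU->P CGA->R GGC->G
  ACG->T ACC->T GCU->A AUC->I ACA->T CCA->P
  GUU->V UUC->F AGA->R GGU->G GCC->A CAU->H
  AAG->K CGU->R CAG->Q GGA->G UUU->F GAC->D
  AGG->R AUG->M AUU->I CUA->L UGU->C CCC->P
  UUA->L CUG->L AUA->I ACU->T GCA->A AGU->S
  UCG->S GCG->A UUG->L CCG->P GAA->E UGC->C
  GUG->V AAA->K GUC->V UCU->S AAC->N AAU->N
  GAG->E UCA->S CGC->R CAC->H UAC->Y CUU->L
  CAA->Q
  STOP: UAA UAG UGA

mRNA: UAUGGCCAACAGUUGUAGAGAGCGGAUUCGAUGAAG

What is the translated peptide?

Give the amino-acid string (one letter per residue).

Answer: MANSCRERIR

Derivation:
start AUG at pos 1
pos 1: AUG -> M; peptide=M
pos 4: GCC -> A; peptide=MA
pos 7: AAC -> N; peptide=MAN
pos 10: AGU -> S; peptide=MANS
pos 13: UGU -> C; peptide=MANSC
pos 16: AGA -> R; peptide=MANSCR
pos 19: GAG -> E; peptide=MANSCRE
pos 22: CGG -> R; peptide=MANSCRER
pos 25: AUU -> I; peptide=MANSCRERI
pos 28: CGA -> R; peptide=MANSCRERIR
pos 31: UGA -> STOP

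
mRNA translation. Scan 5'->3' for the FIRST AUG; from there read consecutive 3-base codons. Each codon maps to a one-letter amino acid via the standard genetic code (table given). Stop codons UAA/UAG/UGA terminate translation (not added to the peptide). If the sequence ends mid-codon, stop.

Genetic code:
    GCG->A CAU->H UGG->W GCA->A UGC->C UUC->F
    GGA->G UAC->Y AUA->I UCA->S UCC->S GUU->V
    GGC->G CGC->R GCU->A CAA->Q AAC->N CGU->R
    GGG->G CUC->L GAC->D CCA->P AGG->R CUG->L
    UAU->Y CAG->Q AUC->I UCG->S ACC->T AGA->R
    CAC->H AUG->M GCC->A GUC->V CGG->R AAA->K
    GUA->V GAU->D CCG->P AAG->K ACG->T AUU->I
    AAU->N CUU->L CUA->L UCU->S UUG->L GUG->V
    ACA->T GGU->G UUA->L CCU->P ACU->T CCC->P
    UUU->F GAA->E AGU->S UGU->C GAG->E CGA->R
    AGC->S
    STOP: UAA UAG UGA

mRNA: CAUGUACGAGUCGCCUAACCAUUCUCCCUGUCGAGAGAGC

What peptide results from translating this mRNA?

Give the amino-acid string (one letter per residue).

Answer: MYESPNHSPCRES

Derivation:
start AUG at pos 1
pos 1: AUG -> M; peptide=M
pos 4: UAC -> Y; peptide=MY
pos 7: GAG -> E; peptide=MYE
pos 10: UCG -> S; peptide=MYES
pos 13: CCU -> P; peptide=MYESP
pos 16: AAC -> N; peptide=MYESPN
pos 19: CAU -> H; peptide=MYESPNH
pos 22: UCU -> S; peptide=MYESPNHS
pos 25: CCC -> P; peptide=MYESPNHSP
pos 28: UGU -> C; peptide=MYESPNHSPC
pos 31: CGA -> R; peptide=MYESPNHSPCR
pos 34: GAG -> E; peptide=MYESPNHSPCRE
pos 37: AGC -> S; peptide=MYESPNHSPCRES
pos 40: only 0 nt remain (<3), stop (end of mRNA)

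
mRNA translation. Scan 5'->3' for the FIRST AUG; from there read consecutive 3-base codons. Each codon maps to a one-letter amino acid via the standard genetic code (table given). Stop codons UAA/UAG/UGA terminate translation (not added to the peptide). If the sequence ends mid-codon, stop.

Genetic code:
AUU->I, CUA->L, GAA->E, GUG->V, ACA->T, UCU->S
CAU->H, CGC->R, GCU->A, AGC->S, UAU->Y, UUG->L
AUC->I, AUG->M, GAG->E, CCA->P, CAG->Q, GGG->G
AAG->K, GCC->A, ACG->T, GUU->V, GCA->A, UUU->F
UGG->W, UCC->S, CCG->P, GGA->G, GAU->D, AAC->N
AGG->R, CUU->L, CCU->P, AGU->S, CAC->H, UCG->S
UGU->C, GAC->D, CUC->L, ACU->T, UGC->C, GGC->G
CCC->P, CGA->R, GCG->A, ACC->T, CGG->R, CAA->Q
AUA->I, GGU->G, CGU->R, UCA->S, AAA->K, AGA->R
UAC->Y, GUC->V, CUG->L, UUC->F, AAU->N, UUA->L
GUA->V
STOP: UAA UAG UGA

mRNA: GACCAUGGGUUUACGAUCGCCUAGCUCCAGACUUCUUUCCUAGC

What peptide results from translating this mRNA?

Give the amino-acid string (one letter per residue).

Answer: MGLRSPSSRLLS

Derivation:
start AUG at pos 4
pos 4: AUG -> M; peptide=M
pos 7: GGU -> G; peptide=MG
pos 10: UUA -> L; peptide=MGL
pos 13: CGA -> R; peptide=MGLR
pos 16: UCG -> S; peptide=MGLRS
pos 19: CCU -> P; peptide=MGLRSP
pos 22: AGC -> S; peptide=MGLRSPS
pos 25: UCC -> S; peptide=MGLRSPSS
pos 28: AGA -> R; peptide=MGLRSPSSR
pos 31: CUU -> L; peptide=MGLRSPSSRL
pos 34: CUU -> L; peptide=MGLRSPSSRLL
pos 37: UCC -> S; peptide=MGLRSPSSRLLS
pos 40: UAG -> STOP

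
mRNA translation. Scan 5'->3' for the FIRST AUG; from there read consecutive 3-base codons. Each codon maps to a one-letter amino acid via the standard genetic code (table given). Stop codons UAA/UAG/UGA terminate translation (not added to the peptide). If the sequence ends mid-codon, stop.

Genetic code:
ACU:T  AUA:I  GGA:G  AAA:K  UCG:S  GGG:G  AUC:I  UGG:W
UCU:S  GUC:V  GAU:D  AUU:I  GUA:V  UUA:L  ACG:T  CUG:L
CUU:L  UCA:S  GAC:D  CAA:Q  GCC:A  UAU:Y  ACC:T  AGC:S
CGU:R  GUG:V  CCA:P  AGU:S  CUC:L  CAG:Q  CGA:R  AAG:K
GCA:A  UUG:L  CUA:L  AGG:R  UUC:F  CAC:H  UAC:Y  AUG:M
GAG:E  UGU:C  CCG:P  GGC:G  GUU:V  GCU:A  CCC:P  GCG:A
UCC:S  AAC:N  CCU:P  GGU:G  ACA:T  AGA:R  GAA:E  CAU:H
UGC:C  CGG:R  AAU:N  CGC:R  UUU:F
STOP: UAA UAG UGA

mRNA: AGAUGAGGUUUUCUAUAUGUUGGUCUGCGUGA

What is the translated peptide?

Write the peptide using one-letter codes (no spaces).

start AUG at pos 2
pos 2: AUG -> M; peptide=M
pos 5: AGG -> R; peptide=MR
pos 8: UUU -> F; peptide=MRF
pos 11: UCU -> S; peptide=MRFS
pos 14: AUA -> I; peptide=MRFSI
pos 17: UGU -> C; peptide=MRFSIC
pos 20: UGG -> W; peptide=MRFSICW
pos 23: UCU -> S; peptide=MRFSICWS
pos 26: GCG -> A; peptide=MRFSICWSA
pos 29: UGA -> STOP

Answer: MRFSICWSA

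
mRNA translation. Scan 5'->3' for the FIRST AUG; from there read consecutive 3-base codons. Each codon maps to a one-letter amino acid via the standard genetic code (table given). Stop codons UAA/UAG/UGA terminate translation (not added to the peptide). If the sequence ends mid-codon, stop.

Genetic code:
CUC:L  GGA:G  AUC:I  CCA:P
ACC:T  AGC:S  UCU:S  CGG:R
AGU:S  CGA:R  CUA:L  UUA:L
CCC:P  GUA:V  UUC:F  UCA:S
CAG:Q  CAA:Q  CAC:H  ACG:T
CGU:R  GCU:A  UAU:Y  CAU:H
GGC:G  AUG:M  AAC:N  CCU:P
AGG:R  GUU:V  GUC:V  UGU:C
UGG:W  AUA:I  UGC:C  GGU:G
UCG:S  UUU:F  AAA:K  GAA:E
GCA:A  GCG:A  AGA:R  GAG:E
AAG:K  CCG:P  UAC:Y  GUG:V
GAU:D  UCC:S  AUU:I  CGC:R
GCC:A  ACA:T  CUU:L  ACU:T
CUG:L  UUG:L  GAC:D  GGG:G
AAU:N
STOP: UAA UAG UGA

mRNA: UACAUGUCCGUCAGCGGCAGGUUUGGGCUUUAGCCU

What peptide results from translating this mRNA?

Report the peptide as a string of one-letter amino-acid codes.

Answer: MSVSGRFGL

Derivation:
start AUG at pos 3
pos 3: AUG -> M; peptide=M
pos 6: UCC -> S; peptide=MS
pos 9: GUC -> V; peptide=MSV
pos 12: AGC -> S; peptide=MSVS
pos 15: GGC -> G; peptide=MSVSG
pos 18: AGG -> R; peptide=MSVSGR
pos 21: UUU -> F; peptide=MSVSGRF
pos 24: GGG -> G; peptide=MSVSGRFG
pos 27: CUU -> L; peptide=MSVSGRFGL
pos 30: UAG -> STOP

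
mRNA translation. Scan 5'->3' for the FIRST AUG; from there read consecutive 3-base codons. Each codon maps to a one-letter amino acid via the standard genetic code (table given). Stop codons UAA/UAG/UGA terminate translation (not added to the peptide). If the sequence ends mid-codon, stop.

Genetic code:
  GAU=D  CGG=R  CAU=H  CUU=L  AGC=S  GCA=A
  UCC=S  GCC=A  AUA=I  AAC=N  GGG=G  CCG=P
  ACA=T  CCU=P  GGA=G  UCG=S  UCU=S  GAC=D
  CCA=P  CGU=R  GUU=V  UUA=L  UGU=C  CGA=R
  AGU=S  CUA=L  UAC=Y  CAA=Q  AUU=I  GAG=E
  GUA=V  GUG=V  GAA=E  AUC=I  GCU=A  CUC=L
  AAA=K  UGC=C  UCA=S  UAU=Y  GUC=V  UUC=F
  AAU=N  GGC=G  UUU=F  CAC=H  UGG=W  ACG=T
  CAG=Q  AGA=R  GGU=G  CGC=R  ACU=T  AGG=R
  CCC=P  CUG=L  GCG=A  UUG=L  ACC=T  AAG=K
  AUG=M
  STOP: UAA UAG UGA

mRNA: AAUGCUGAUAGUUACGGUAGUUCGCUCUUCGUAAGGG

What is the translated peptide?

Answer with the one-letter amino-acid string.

start AUG at pos 1
pos 1: AUG -> M; peptide=M
pos 4: CUG -> L; peptide=ML
pos 7: AUA -> I; peptide=MLI
pos 10: GUU -> V; peptide=MLIV
pos 13: ACG -> T; peptide=MLIVT
pos 16: GUA -> V; peptide=MLIVTV
pos 19: GUU -> V; peptide=MLIVTVV
pos 22: CGC -> R; peptide=MLIVTVVR
pos 25: UCU -> S; peptide=MLIVTVVRS
pos 28: UCG -> S; peptide=MLIVTVVRSS
pos 31: UAA -> STOP

Answer: MLIVTVVRSS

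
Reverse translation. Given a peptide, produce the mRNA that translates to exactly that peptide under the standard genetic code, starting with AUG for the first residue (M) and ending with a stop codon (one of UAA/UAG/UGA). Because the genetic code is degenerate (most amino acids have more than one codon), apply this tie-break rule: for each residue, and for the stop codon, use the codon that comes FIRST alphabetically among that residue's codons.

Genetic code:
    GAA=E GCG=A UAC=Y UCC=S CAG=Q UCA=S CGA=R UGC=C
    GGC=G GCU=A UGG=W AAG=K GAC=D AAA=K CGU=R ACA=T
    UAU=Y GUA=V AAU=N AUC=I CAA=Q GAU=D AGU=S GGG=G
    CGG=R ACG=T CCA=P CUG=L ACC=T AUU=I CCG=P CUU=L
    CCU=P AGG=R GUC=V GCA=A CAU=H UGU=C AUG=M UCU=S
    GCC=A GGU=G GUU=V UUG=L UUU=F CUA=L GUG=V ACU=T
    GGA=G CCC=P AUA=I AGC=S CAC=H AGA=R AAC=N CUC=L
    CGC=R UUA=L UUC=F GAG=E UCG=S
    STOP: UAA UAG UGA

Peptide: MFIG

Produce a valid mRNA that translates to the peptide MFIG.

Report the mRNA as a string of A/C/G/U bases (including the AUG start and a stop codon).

Answer: mRNA: AUGUUCAUAGGAUAA

Derivation:
residue 1: M -> AUG (start codon)
residue 2: F codons sorted = UUC,UUU -> pick first = UUC
residue 3: I codons sorted = AUA,AUC,AUU -> pick first = AUA
residue 4: G codons sorted = GGA,GGC,GGG,GGU -> pick first = GGA
terminator: stop codons sorted = UAA,UAG,UGA -> pick first = UAA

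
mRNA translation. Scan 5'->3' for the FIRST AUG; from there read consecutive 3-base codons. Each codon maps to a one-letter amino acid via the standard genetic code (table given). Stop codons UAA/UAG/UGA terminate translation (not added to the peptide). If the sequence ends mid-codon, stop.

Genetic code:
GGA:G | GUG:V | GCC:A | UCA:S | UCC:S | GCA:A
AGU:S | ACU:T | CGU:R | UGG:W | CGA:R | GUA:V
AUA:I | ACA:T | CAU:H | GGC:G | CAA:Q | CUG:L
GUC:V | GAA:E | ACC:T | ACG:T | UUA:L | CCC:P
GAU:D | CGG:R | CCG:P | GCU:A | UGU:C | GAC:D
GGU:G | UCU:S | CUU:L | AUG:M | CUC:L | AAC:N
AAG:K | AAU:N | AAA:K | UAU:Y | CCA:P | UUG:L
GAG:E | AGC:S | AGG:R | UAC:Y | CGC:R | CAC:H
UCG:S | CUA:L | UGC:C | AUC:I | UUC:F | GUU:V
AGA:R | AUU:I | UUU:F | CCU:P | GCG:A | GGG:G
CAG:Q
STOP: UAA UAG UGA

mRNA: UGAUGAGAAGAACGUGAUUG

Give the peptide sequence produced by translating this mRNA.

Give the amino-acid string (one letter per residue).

Answer: MRRT

Derivation:
start AUG at pos 2
pos 2: AUG -> M; peptide=M
pos 5: AGA -> R; peptide=MR
pos 8: AGA -> R; peptide=MRR
pos 11: ACG -> T; peptide=MRRT
pos 14: UGA -> STOP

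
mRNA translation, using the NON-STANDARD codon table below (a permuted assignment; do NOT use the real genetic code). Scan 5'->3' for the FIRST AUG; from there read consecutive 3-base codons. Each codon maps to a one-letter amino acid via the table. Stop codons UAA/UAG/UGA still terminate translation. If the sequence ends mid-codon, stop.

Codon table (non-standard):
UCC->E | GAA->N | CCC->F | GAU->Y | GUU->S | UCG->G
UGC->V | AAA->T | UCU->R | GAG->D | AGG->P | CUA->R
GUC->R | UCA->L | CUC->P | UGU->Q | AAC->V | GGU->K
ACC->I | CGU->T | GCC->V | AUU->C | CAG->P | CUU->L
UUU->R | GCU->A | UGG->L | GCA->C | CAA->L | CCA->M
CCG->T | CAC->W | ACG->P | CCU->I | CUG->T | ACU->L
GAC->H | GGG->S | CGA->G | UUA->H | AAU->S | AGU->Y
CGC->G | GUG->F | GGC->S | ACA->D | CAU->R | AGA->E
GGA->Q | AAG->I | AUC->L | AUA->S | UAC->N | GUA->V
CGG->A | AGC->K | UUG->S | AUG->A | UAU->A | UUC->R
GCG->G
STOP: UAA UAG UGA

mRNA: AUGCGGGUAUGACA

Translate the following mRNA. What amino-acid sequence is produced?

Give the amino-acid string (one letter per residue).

Answer: AAV

Derivation:
start AUG at pos 0
pos 0: AUG -> A; peptide=A
pos 3: CGG -> A; peptide=AA
pos 6: GUA -> V; peptide=AAV
pos 9: UGA -> STOP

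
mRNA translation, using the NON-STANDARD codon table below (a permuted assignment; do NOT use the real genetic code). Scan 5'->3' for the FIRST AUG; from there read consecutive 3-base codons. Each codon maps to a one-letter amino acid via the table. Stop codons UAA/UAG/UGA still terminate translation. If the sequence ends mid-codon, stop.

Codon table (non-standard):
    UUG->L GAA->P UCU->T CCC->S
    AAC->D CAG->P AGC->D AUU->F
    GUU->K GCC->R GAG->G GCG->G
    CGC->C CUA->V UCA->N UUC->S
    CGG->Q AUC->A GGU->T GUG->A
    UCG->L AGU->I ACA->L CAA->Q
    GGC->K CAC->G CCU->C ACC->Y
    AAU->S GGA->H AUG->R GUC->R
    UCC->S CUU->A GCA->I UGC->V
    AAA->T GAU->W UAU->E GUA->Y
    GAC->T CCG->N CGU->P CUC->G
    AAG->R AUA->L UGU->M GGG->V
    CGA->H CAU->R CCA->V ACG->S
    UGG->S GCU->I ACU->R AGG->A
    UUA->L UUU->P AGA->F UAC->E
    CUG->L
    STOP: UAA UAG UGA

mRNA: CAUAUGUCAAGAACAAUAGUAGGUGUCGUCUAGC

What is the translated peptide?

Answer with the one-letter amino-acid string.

Answer: RNFLLYTRR

Derivation:
start AUG at pos 3
pos 3: AUG -> R; peptide=R
pos 6: UCA -> N; peptide=RN
pos 9: AGA -> F; peptide=RNF
pos 12: ACA -> L; peptide=RNFL
pos 15: AUA -> L; peptide=RNFLL
pos 18: GUA -> Y; peptide=RNFLLY
pos 21: GGU -> T; peptide=RNFLLYT
pos 24: GUC -> R; peptide=RNFLLYTR
pos 27: GUC -> R; peptide=RNFLLYTRR
pos 30: UAG -> STOP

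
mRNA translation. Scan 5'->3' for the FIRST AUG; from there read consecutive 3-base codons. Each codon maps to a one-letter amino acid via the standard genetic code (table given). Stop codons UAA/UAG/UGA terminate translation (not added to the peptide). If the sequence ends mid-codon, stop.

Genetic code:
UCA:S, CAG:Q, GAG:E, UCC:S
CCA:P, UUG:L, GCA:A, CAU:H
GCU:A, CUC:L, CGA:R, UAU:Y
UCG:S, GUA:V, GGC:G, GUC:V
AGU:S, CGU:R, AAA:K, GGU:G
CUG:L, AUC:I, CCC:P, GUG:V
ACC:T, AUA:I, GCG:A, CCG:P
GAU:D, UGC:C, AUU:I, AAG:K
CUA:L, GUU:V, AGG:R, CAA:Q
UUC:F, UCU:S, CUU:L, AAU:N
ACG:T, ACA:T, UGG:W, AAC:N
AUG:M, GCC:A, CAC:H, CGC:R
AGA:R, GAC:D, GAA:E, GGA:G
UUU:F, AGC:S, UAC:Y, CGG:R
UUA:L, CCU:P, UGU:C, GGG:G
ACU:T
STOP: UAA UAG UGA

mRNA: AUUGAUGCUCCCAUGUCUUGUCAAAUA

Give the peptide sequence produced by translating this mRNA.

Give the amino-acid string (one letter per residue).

start AUG at pos 4
pos 4: AUG -> M; peptide=M
pos 7: CUC -> L; peptide=ML
pos 10: CCA -> P; peptide=MLP
pos 13: UGU -> C; peptide=MLPC
pos 16: CUU -> L; peptide=MLPCL
pos 19: GUC -> V; peptide=MLPCLV
pos 22: AAA -> K; peptide=MLPCLVK
pos 25: only 2 nt remain (<3), stop (end of mRNA)

Answer: MLPCLVK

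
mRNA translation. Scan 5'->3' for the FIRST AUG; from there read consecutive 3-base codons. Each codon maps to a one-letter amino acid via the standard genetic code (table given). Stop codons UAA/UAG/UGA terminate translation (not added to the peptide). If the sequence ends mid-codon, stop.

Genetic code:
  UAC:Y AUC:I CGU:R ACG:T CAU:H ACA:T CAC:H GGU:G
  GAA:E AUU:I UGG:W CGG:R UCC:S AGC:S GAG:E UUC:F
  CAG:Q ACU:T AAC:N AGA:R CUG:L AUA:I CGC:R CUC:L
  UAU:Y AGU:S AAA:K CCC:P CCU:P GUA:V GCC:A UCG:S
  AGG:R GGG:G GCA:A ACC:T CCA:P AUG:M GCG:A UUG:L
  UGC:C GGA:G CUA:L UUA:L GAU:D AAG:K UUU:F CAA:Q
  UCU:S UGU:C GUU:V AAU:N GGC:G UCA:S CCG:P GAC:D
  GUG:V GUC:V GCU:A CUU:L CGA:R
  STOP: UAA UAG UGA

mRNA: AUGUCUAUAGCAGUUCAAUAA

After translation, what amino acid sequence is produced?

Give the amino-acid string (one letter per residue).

start AUG at pos 0
pos 0: AUG -> M; peptide=M
pos 3: UCU -> S; peptide=MS
pos 6: AUA -> I; peptide=MSI
pos 9: GCA -> A; peptide=MSIA
pos 12: GUU -> V; peptide=MSIAV
pos 15: CAA -> Q; peptide=MSIAVQ
pos 18: UAA -> STOP

Answer: MSIAVQ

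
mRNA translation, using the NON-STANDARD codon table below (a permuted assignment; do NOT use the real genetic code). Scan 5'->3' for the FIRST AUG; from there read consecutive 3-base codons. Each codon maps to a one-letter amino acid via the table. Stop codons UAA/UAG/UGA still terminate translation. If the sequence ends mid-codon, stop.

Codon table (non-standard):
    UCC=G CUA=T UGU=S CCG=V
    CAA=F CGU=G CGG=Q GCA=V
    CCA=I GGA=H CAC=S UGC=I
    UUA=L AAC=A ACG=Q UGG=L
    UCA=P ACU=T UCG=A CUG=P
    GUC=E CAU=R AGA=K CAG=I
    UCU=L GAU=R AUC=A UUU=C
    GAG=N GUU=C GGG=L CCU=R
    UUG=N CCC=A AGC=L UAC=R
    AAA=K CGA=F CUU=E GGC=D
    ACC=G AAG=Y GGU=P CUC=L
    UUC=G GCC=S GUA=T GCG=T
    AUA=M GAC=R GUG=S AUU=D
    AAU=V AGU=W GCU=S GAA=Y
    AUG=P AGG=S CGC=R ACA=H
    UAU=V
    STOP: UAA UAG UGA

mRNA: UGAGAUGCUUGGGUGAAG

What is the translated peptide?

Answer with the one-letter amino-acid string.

start AUG at pos 4
pos 4: AUG -> P; peptide=P
pos 7: CUU -> E; peptide=PE
pos 10: GGG -> L; peptide=PEL
pos 13: UGA -> STOP

Answer: PEL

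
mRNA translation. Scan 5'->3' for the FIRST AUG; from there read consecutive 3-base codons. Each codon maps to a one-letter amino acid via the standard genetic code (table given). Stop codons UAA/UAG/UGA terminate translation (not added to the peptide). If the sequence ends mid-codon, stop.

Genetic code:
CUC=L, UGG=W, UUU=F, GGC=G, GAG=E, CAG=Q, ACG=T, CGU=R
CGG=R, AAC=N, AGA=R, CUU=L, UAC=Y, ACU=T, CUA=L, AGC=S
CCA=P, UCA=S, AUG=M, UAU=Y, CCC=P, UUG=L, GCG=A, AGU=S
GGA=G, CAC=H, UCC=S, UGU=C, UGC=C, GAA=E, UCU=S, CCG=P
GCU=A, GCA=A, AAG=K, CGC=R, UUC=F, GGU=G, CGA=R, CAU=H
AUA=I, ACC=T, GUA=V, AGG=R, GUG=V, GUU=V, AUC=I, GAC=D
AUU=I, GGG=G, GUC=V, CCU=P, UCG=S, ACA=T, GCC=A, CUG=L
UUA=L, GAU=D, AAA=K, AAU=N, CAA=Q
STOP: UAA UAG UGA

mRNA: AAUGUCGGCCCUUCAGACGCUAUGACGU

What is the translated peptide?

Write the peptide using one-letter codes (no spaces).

start AUG at pos 1
pos 1: AUG -> M; peptide=M
pos 4: UCG -> S; peptide=MS
pos 7: GCC -> A; peptide=MSA
pos 10: CUU -> L; peptide=MSAL
pos 13: CAG -> Q; peptide=MSALQ
pos 16: ACG -> T; peptide=MSALQT
pos 19: CUA -> L; peptide=MSALQTL
pos 22: UGA -> STOP

Answer: MSALQTL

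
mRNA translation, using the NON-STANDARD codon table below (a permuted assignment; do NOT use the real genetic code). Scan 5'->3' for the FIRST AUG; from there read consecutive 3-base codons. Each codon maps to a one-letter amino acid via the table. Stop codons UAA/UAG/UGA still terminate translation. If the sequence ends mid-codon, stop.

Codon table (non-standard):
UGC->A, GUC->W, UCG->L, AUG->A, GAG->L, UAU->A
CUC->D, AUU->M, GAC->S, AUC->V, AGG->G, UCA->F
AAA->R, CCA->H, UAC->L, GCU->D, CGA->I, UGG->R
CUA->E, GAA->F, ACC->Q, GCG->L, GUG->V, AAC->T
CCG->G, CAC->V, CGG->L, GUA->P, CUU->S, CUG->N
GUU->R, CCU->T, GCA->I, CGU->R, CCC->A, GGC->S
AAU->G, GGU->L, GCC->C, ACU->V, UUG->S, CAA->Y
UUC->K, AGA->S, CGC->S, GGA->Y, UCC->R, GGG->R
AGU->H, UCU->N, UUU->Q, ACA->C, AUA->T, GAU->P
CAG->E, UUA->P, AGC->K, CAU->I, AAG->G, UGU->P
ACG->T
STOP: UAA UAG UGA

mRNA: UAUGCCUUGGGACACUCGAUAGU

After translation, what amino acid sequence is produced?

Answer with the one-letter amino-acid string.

Answer: ATRSVI

Derivation:
start AUG at pos 1
pos 1: AUG -> A; peptide=A
pos 4: CCU -> T; peptide=AT
pos 7: UGG -> R; peptide=ATR
pos 10: GAC -> S; peptide=ATRS
pos 13: ACU -> V; peptide=ATRSV
pos 16: CGA -> I; peptide=ATRSVI
pos 19: UAG -> STOP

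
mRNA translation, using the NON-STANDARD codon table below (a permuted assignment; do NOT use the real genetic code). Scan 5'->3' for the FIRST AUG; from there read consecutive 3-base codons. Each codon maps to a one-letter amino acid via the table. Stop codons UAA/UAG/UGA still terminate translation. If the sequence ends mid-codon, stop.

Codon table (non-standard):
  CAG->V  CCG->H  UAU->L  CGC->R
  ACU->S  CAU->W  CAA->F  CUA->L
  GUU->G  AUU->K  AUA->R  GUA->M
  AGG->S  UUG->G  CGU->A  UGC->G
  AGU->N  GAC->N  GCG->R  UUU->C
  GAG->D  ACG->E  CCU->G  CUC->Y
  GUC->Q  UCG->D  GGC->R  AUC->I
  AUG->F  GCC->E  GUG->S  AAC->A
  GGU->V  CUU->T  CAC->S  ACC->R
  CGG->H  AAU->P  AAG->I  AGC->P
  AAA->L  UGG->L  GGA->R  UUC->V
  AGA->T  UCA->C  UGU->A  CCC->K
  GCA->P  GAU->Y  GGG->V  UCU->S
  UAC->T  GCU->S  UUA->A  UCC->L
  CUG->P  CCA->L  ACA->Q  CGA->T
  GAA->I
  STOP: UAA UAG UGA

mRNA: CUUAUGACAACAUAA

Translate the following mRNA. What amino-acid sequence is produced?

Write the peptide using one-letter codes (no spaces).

start AUG at pos 3
pos 3: AUG -> F; peptide=F
pos 6: ACA -> Q; peptide=FQ
pos 9: ACA -> Q; peptide=FQQ
pos 12: UAA -> STOP

Answer: FQQ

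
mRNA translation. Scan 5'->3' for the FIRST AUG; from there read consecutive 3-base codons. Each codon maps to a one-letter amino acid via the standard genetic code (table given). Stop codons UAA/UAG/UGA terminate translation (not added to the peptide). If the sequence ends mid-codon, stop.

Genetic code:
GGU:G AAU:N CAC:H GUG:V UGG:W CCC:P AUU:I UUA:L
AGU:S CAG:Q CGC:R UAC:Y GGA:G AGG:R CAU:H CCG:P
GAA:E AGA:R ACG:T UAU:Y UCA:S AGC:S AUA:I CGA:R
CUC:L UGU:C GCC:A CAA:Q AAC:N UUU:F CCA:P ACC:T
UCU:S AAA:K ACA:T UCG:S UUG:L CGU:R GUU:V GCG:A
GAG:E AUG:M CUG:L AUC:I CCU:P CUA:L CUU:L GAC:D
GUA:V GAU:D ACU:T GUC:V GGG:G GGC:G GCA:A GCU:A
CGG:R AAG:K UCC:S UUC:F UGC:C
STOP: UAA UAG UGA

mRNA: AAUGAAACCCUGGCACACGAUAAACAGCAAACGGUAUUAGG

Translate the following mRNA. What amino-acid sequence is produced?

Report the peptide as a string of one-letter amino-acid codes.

start AUG at pos 1
pos 1: AUG -> M; peptide=M
pos 4: AAA -> K; peptide=MK
pos 7: CCC -> P; peptide=MKP
pos 10: UGG -> W; peptide=MKPW
pos 13: CAC -> H; peptide=MKPWH
pos 16: ACG -> T; peptide=MKPWHT
pos 19: AUA -> I; peptide=MKPWHTI
pos 22: AAC -> N; peptide=MKPWHTIN
pos 25: AGC -> S; peptide=MKPWHTINS
pos 28: AAA -> K; peptide=MKPWHTINSK
pos 31: CGG -> R; peptide=MKPWHTINSKR
pos 34: UAU -> Y; peptide=MKPWHTINSKRY
pos 37: UAG -> STOP

Answer: MKPWHTINSKRY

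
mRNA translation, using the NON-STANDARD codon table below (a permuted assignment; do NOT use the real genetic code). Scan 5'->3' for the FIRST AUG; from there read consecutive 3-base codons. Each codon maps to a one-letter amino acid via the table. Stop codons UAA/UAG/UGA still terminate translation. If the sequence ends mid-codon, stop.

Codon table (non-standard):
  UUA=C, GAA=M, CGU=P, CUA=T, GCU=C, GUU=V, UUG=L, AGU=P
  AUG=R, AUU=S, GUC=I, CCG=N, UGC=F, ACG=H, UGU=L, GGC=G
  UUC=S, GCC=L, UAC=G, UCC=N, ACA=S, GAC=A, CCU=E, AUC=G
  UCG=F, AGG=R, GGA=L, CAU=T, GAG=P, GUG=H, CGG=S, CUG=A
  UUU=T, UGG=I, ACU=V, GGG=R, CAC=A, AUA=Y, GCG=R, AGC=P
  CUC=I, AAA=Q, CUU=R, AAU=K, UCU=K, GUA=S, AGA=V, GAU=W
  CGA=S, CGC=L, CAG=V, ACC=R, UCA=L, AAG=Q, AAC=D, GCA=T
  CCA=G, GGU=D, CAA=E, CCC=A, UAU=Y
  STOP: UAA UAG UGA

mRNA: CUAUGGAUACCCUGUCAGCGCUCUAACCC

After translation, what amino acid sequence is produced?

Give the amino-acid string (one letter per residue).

start AUG at pos 2
pos 2: AUG -> R; peptide=R
pos 5: GAU -> W; peptide=RW
pos 8: ACC -> R; peptide=RWR
pos 11: CUG -> A; peptide=RWRA
pos 14: UCA -> L; peptide=RWRAL
pos 17: GCG -> R; peptide=RWRALR
pos 20: CUC -> I; peptide=RWRALRI
pos 23: UAA -> STOP

Answer: RWRALRI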